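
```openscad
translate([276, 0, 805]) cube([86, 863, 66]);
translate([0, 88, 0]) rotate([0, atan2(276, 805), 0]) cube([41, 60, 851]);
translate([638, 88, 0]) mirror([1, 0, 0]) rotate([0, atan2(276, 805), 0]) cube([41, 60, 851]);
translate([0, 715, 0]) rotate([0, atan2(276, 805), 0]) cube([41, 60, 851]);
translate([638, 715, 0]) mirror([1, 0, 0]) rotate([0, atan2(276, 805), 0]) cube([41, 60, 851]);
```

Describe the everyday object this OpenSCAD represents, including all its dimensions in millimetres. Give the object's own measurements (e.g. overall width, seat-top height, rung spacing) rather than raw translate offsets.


A sawhorse. A 86×863×66 mm beam (x, y, z) sits on two A-frame leg pairs. Each pair is two raked legs of 41×60 mm section (60 mm along y) splaying symmetrically in x. Each leg rises 805 mm vertically over 276 mm of horizontal reach and is 851 mm long along its own axis. Every leg's outer bottom edge rests on the floor and its outer top edge meets a bottom edge of the beam — the left legs (tilting toward +x) meet the beam's −x bottom edge, the right legs (their mirror images, tilting toward −x) meet its +x bottom edge — so the leg tops tuck under the beam, the beam's underside is 805 mm above the floor, and the feet are 638 mm apart outside-to-outside with the beam centred between them. The two leg pairs are set in 88 mm from either end of the beam.


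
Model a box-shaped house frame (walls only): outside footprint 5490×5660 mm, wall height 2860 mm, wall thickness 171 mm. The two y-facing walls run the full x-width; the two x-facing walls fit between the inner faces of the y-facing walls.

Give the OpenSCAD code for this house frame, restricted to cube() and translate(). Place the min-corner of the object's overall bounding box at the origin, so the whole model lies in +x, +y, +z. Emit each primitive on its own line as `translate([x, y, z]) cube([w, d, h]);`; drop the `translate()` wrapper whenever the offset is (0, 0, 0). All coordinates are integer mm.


cube([5490, 171, 2860]);
translate([0, 5489, 0]) cube([5490, 171, 2860]);
translate([0, 171, 0]) cube([171, 5318, 2860]);
translate([5319, 171, 0]) cube([171, 5318, 2860]);


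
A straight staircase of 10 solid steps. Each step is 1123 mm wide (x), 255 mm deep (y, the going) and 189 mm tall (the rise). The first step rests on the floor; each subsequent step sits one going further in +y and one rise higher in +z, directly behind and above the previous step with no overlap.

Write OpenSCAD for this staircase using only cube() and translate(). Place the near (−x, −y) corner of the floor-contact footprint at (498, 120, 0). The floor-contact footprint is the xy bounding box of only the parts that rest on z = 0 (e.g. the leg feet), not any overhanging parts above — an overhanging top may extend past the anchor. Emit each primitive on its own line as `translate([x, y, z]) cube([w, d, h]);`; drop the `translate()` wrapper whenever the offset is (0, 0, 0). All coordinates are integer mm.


translate([498, 120, 0]) cube([1123, 255, 189]);
translate([498, 375, 189]) cube([1123, 255, 189]);
translate([498, 630, 378]) cube([1123, 255, 189]);
translate([498, 885, 567]) cube([1123, 255, 189]);
translate([498, 1140, 756]) cube([1123, 255, 189]);
translate([498, 1395, 945]) cube([1123, 255, 189]);
translate([498, 1650, 1134]) cube([1123, 255, 189]);
translate([498, 1905, 1323]) cube([1123, 255, 189]);
translate([498, 2160, 1512]) cube([1123, 255, 189]);
translate([498, 2415, 1701]) cube([1123, 255, 189]);


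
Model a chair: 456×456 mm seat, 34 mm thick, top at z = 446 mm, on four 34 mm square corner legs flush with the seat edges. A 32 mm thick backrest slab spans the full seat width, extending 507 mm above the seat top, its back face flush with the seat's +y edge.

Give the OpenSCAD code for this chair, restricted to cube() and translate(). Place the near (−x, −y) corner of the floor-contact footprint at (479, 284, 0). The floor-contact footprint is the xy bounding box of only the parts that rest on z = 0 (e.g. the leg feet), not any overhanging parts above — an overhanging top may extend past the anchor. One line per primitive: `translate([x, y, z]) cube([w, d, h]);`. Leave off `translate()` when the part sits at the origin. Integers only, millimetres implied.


translate([479, 284, 412]) cube([456, 456, 34]);
translate([479, 284, 0]) cube([34, 34, 412]);
translate([901, 284, 0]) cube([34, 34, 412]);
translate([479, 706, 0]) cube([34, 34, 412]);
translate([901, 706, 0]) cube([34, 34, 412]);
translate([479, 708, 446]) cube([456, 32, 507]);


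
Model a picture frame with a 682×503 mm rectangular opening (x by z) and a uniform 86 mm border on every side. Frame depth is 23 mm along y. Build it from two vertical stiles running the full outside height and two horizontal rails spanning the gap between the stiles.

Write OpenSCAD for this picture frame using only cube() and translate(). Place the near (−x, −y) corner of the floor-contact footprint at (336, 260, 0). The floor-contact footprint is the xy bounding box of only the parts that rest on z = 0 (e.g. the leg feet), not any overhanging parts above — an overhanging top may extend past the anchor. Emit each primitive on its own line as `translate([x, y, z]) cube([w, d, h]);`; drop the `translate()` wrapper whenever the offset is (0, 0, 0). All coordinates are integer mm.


translate([336, 260, 0]) cube([86, 23, 675]);
translate([1104, 260, 0]) cube([86, 23, 675]);
translate([422, 260, 0]) cube([682, 23, 86]);
translate([422, 260, 589]) cube([682, 23, 86]);


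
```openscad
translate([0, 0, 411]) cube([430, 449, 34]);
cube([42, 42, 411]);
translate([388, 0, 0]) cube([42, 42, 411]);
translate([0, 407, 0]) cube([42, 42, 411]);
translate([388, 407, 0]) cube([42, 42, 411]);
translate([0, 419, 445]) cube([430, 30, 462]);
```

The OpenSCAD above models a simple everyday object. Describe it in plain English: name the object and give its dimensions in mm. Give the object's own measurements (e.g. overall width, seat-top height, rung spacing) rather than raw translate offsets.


A chair. The seat is a 430×449×34 mm slab with its top at z = 445 mm, on four 42×42 mm corner legs (flush with the seat edges, standing on z = 0). A flat backrest 30 mm thick, 462 mm tall, spans the full seat width and rises from the seat top along its +y edge, rear face flush with the rear of the seat.


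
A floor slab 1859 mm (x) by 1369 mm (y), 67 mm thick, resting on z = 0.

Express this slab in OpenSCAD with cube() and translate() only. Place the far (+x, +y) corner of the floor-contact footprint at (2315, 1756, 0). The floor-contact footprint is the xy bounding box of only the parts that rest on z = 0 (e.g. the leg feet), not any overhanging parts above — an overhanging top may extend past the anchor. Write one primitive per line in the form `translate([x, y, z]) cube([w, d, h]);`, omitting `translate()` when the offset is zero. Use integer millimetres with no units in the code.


translate([456, 387, 0]) cube([1859, 1369, 67]);


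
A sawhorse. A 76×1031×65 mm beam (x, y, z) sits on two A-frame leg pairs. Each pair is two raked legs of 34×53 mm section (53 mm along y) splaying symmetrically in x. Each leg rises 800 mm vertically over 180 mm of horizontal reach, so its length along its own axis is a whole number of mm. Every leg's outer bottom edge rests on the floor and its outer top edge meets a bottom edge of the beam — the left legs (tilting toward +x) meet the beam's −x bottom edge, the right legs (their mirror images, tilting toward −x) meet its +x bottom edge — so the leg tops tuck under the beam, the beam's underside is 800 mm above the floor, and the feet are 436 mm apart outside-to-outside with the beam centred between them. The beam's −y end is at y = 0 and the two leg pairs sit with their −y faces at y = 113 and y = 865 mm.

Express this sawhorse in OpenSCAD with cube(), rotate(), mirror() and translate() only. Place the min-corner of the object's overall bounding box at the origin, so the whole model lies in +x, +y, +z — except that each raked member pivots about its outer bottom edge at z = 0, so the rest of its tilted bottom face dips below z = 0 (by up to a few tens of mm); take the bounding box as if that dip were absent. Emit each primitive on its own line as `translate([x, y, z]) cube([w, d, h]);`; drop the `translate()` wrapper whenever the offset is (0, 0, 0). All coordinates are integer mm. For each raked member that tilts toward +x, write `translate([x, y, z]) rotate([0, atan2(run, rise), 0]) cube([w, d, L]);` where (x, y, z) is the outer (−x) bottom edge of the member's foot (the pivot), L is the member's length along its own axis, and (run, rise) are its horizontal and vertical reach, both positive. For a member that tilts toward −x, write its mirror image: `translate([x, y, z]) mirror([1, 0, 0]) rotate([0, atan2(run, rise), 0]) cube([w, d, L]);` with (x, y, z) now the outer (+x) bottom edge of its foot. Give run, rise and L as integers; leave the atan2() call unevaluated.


translate([180, 0, 800]) cube([76, 1031, 65]);
translate([0, 113, 0]) rotate([0, atan2(180, 800), 0]) cube([34, 53, 820]);
translate([436, 113, 0]) mirror([1, 0, 0]) rotate([0, atan2(180, 800), 0]) cube([34, 53, 820]);
translate([0, 865, 0]) rotate([0, atan2(180, 800), 0]) cube([34, 53, 820]);
translate([436, 865, 0]) mirror([1, 0, 0]) rotate([0, atan2(180, 800), 0]) cube([34, 53, 820]);


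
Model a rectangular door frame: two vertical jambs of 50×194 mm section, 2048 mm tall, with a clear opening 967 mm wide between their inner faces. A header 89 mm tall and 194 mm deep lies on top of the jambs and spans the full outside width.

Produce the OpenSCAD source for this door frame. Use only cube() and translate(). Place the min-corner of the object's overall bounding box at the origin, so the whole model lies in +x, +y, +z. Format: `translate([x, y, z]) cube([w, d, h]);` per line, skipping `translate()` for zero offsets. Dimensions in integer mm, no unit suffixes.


cube([50, 194, 2048]);
translate([1017, 0, 0]) cube([50, 194, 2048]);
translate([0, 0, 2048]) cube([1067, 194, 89]);


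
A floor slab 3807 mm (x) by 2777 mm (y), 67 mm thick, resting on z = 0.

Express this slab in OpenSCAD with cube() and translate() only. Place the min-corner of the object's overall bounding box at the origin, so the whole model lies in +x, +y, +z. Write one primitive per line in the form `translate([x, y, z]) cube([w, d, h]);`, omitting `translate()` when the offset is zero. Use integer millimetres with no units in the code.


cube([3807, 2777, 67]);


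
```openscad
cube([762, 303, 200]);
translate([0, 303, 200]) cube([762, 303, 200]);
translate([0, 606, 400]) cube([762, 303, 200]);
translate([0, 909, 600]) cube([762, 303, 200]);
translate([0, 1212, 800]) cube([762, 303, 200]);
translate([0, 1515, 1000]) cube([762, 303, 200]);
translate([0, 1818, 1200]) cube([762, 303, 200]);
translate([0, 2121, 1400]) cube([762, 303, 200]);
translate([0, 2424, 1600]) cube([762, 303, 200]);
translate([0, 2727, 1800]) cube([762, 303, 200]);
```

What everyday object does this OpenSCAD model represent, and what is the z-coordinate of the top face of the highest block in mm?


A staircase. The total rise is 2000 mm.

10 identical blocks, each offset up and back from the previous — a staircase. Each step is 200 mm tall and there are 10 of them, so the total rise is 10 × 200 = 2000 mm.


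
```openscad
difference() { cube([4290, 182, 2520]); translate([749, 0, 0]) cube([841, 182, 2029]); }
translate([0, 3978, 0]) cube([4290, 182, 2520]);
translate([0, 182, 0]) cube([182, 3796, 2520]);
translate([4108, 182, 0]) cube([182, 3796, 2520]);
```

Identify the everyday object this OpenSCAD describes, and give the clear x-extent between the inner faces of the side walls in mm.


A single room. The interior width is 3926 mm.

Four walls enclosing a rectangle with a door in the front wall — a room. Outside width 4290 minus two 182 mm walls gives 3926 mm.


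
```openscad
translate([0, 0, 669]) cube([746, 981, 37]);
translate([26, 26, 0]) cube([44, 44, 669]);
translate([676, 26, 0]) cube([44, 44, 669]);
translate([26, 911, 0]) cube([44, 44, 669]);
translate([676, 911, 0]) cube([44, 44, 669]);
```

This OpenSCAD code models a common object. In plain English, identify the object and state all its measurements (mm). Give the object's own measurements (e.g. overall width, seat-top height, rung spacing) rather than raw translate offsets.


A table: top 746 mm (x) × 981 mm (y), 37 mm thick, upper face at z = 706 mm, on four 44×44 mm square legs, each inset 26 mm from the nearest pair of top edges from z = 0 to the bottom of the top.


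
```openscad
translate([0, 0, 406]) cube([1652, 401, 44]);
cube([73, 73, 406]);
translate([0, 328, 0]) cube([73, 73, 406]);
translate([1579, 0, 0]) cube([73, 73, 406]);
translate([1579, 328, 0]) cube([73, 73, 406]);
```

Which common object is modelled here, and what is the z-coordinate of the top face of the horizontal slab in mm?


A bench. The seat-top height is 450 mm.

A long slab on four corner posts — a bench. The slab sits at z = 406 with thickness 44, so the top is 406 + 44 = 450 mm.


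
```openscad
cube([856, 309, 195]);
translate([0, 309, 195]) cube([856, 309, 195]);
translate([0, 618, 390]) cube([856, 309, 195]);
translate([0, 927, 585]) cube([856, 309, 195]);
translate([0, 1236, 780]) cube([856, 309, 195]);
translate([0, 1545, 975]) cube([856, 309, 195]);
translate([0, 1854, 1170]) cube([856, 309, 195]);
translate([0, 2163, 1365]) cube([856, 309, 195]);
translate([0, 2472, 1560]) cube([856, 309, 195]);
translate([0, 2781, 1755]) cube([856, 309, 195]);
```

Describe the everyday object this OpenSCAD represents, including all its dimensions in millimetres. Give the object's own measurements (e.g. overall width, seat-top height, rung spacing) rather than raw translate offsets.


A straight staircase of 10 solid steps. Each step is 856 mm wide (x), 309 mm deep (y, the going) and 195 mm tall (the rise). The first step rests on the floor; each subsequent step sits one going further in +y and one rise higher in +z, directly behind and above the previous step with no overlap.


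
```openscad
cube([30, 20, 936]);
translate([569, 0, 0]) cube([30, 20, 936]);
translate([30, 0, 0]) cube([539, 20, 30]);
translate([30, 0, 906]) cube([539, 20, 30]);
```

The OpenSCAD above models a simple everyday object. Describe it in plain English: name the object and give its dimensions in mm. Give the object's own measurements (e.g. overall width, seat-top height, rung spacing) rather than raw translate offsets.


A rectangular picture frame lying in the x–z plane (depth along y). The opening is 539 mm wide (x) by 876 mm tall (z), surrounded by a border 30 mm wide on all four sides. The frame is 20 mm deep and is made of two full-height vertical stiles with two horizontal rails fitted between them.


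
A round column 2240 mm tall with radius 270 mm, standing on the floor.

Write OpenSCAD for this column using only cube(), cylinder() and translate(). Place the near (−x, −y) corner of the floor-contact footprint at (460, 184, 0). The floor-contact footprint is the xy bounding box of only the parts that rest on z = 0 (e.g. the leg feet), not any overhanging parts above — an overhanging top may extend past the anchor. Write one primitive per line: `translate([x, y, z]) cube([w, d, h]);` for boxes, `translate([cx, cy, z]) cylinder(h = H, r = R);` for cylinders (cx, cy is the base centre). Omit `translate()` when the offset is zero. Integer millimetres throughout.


translate([730, 454, 0]) cylinder(h = 2240, r = 270);


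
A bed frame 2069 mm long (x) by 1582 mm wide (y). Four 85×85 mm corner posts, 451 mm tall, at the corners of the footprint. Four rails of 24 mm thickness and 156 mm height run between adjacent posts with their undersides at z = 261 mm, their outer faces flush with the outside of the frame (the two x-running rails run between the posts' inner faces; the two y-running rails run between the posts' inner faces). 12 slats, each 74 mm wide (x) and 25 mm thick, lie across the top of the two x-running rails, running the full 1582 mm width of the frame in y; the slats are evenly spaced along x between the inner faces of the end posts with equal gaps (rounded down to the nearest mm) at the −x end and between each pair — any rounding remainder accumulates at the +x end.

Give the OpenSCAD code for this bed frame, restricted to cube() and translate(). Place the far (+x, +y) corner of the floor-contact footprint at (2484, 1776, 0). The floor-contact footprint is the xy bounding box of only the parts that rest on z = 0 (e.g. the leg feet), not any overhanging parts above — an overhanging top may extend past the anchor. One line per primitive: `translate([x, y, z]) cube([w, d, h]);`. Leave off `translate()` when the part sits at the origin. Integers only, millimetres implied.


translate([415, 194, 0]) cube([85, 85, 451]);
translate([415, 1691, 0]) cube([85, 85, 451]);
translate([2399, 194, 0]) cube([85, 85, 451]);
translate([2399, 1691, 0]) cube([85, 85, 451]);
translate([500, 194, 261]) cube([1899, 24, 156]);
translate([500, 1752, 261]) cube([1899, 24, 156]);
translate([415, 279, 261]) cube([24, 1412, 156]);
translate([2460, 279, 261]) cube([24, 1412, 156]);
translate([577, 194, 417]) cube([74, 1582, 25]);
translate([728, 194, 417]) cube([74, 1582, 25]);
translate([879, 194, 417]) cube([74, 1582, 25]);
translate([1030, 194, 417]) cube([74, 1582, 25]);
translate([1181, 194, 417]) cube([74, 1582, 25]);
translate([1332, 194, 417]) cube([74, 1582, 25]);
translate([1483, 194, 417]) cube([74, 1582, 25]);
translate([1634, 194, 417]) cube([74, 1582, 25]);
translate([1785, 194, 417]) cube([74, 1582, 25]);
translate([1936, 194, 417]) cube([74, 1582, 25]);
translate([2087, 194, 417]) cube([74, 1582, 25]);
translate([2238, 194, 417]) cube([74, 1582, 25]);


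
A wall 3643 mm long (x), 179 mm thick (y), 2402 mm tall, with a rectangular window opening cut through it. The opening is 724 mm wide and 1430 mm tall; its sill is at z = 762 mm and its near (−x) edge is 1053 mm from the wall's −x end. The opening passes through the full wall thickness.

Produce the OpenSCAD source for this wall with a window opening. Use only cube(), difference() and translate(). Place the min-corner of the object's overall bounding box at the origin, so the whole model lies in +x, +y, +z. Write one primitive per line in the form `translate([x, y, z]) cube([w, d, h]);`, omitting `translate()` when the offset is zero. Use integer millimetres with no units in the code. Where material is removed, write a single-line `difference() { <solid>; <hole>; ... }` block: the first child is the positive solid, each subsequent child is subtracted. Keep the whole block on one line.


difference() { cube([3643, 179, 2402]); translate([1053, 0, 762]) cube([724, 179, 1430]); }


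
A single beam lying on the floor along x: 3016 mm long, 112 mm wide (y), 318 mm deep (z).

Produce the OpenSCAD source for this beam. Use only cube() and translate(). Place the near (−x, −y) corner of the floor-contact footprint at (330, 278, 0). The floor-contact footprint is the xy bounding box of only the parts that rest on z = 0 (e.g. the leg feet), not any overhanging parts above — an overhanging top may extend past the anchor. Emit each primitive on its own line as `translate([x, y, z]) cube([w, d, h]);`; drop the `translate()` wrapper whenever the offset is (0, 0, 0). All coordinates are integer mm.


translate([330, 278, 0]) cube([3016, 112, 318]);


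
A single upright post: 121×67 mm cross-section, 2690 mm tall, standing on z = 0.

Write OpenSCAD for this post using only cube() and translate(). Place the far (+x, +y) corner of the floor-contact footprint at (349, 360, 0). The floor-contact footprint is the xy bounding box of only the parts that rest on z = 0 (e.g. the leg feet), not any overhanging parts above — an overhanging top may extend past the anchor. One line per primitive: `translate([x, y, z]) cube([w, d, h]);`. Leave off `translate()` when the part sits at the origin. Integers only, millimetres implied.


translate([228, 293, 0]) cube([121, 67, 2690]);


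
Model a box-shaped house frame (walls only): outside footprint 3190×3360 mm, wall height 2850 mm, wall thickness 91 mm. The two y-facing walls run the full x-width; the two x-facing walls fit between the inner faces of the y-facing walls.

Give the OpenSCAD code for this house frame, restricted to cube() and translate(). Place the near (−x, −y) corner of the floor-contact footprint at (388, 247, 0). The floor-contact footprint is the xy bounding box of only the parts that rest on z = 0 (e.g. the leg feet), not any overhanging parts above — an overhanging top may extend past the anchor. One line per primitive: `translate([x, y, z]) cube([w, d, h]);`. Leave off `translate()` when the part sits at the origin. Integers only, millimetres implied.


translate([388, 247, 0]) cube([3190, 91, 2850]);
translate([388, 3516, 0]) cube([3190, 91, 2850]);
translate([388, 338, 0]) cube([91, 3178, 2850]);
translate([3487, 338, 0]) cube([91, 3178, 2850]);


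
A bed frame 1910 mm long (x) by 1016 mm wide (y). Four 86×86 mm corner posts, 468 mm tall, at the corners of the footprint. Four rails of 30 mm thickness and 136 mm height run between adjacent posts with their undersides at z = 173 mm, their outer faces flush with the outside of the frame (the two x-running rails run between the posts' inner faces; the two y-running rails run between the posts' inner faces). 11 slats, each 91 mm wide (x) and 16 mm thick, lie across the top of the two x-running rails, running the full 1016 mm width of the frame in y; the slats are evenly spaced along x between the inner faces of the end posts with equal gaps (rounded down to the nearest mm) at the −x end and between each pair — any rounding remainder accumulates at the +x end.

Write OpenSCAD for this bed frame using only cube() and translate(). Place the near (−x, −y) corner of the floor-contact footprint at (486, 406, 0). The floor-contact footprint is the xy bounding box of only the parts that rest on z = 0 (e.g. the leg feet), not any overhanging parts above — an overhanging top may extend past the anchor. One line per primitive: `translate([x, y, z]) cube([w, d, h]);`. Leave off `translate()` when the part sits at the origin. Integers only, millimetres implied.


translate([486, 406, 0]) cube([86, 86, 468]);
translate([486, 1336, 0]) cube([86, 86, 468]);
translate([2310, 406, 0]) cube([86, 86, 468]);
translate([2310, 1336, 0]) cube([86, 86, 468]);
translate([572, 406, 173]) cube([1738, 30, 136]);
translate([572, 1392, 173]) cube([1738, 30, 136]);
translate([486, 492, 173]) cube([30, 844, 136]);
translate([2366, 492, 173]) cube([30, 844, 136]);
translate([633, 406, 309]) cube([91, 1016, 16]);
translate([785, 406, 309]) cube([91, 1016, 16]);
translate([937, 406, 309]) cube([91, 1016, 16]);
translate([1089, 406, 309]) cube([91, 1016, 16]);
translate([1241, 406, 309]) cube([91, 1016, 16]);
translate([1393, 406, 309]) cube([91, 1016, 16]);
translate([1545, 406, 309]) cube([91, 1016, 16]);
translate([1697, 406, 309]) cube([91, 1016, 16]);
translate([1849, 406, 309]) cube([91, 1016, 16]);
translate([2001, 406, 309]) cube([91, 1016, 16]);
translate([2153, 406, 309]) cube([91, 1016, 16]);


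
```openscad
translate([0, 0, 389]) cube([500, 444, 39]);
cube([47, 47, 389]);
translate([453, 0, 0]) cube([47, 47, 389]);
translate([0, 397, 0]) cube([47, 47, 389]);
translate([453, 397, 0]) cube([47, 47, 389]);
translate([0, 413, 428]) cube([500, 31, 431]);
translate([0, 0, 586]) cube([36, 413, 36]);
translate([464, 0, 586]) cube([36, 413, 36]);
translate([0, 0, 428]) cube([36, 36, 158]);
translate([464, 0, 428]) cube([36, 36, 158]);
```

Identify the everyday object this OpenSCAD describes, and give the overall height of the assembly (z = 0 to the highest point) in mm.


A chair. The overall height is 859 mm.

A slab on four corner posts with a tall panel at the back — a chair. The seat slab sits at z = 389 with thickness 39, and the 431 mm backrest starts at the seat top, so the overall height is 389 + 39 + 431 = 859 mm.


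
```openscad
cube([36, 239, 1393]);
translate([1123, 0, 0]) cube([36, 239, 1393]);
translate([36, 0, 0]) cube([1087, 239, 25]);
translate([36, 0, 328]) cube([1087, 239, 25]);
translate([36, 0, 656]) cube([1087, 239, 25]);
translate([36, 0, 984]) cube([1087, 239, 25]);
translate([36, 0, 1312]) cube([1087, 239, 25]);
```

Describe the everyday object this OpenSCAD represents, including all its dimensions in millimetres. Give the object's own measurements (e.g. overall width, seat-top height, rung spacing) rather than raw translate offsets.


An open bookshelf. Two side panels, each 36 mm thick, 239 mm deep and 1393 mm tall, stand 1159 mm apart (outside-to-outside). Between them sit 5 shelves, each 25 mm thick and 239 mm deep, spanning the full gap between the sides. The bottom shelf rests on the floor (its underside at z = 0) and the clear gap between one shelf's top and the next shelf's underside is 303 mm.


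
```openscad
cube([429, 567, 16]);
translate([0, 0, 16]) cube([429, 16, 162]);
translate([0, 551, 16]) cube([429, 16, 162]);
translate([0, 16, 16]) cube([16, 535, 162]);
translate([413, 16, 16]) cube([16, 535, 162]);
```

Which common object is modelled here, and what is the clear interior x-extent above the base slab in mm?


An open box. The internal width is 397 mm.

A 429×567 base slab with four walls standing on it — an open box. The base is 429 mm wide and the walls are 16 mm thick, so the internal width is 429 − 2 × 16 = 397 mm.


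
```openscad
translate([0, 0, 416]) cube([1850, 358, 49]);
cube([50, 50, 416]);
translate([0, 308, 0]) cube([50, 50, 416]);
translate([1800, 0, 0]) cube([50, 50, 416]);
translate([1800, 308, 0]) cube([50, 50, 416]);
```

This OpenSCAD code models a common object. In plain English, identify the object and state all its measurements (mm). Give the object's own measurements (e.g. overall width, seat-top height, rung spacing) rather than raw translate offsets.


A bench: a 1850×358 mm seat slab, 49 mm thick, top at z = 465 mm, on four 50×50 mm square legs flush with the seat corners and standing on z = 0.


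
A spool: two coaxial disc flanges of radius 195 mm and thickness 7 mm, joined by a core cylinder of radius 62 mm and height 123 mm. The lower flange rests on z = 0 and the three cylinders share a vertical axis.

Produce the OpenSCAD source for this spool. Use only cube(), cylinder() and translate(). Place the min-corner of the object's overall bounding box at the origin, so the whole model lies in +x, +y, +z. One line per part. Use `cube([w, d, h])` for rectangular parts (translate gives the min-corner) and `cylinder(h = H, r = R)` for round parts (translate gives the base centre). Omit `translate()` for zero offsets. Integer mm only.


translate([195, 195, 0]) cylinder(h = 7, r = 195);
translate([195, 195, 7]) cylinder(h = 123, r = 62);
translate([195, 195, 130]) cylinder(h = 7, r = 195);


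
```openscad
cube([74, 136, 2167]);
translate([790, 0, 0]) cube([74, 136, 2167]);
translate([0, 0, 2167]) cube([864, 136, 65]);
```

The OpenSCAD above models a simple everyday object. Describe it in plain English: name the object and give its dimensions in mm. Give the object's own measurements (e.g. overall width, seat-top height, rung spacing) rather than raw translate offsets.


A door frame. The clear opening is 716 mm wide and 2167 mm high. Two 74 mm wide jambs, 136 mm deep, stand either side of the opening from the floor to the top of the opening. A 65 mm thick head sits across the top of both jambs, spanning the full outside width of the frame.


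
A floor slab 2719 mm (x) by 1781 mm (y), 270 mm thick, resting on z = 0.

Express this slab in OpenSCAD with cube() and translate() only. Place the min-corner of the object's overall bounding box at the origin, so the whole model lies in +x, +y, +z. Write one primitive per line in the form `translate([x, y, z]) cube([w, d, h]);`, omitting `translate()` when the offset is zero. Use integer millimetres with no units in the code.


cube([2719, 1781, 270]);


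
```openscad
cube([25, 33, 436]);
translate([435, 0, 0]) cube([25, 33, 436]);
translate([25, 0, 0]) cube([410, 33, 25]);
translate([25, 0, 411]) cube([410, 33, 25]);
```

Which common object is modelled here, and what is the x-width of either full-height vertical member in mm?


A picture frame. The border width is 25 mm.

Four thin pieces enclosing a rectangular opening — a picture frame. The two full-height stiles are 436 mm tall; the top rail sits at z = 411 and is 25 mm tall, so the border above the opening is 436 − 411 = 25 mm, matching the stile x-width.


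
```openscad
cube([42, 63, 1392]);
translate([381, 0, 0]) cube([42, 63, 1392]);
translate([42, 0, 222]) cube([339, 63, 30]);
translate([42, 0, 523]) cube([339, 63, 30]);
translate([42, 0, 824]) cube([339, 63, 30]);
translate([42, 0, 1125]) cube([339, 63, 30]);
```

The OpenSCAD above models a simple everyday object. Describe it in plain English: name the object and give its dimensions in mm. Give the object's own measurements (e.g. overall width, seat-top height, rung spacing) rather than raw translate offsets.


A straight ladder. Two 42×63 mm vertical rails, 1392 mm tall, stand 423 mm apart (outside-to-outside) with their front faces coplanar on the −y side. 4 rungs, each 63 mm deep and 30 mm tall, span between the inner faces of the rails, front faces flush with the rails. The lowest rung's underside is at z = 222 mm and rungs are spaced 301 mm apart (underside to underside).


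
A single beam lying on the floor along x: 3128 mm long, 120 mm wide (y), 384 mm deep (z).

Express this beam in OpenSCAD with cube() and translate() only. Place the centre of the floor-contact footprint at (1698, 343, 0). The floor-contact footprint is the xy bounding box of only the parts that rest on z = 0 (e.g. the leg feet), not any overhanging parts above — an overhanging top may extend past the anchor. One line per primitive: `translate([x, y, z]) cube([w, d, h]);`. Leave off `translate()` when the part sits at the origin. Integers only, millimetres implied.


translate([134, 283, 0]) cube([3128, 120, 384]);


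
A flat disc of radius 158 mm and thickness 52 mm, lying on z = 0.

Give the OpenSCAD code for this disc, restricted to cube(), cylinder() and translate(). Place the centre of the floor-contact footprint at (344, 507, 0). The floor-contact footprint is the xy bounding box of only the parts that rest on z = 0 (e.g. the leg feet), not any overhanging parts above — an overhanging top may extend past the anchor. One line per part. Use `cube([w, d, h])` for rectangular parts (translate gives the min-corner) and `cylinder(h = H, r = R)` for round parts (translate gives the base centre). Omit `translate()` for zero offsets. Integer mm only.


translate([344, 507, 0]) cylinder(h = 52, r = 158);


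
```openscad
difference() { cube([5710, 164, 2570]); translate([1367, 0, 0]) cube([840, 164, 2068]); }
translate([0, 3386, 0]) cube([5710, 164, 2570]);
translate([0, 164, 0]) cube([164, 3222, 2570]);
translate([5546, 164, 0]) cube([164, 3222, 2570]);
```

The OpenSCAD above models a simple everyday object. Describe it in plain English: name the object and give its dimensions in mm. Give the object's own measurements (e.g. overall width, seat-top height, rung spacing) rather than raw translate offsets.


A single room: four walls, each 2570 mm tall and 164 mm thick, enclosing an outside footprint 5710×3550 mm (x × y), no floor or roof. The front and back walls (−y and +y sides) run the full x-width; the side walls fit between their inner faces. A door opening 840 mm wide and 2068 mm tall is cut through the front wall from the floor up, its −x edge 1367 mm from the wall's −x end.


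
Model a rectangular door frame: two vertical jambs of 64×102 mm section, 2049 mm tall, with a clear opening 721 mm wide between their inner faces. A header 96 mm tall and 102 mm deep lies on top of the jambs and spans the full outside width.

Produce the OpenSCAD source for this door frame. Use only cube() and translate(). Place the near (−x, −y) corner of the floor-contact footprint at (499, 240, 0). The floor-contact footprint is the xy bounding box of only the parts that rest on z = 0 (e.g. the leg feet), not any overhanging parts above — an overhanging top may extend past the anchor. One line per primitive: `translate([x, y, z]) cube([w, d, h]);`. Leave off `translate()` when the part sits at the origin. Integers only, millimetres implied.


translate([499, 240, 0]) cube([64, 102, 2049]);
translate([1284, 240, 0]) cube([64, 102, 2049]);
translate([499, 240, 2049]) cube([849, 102, 96]);


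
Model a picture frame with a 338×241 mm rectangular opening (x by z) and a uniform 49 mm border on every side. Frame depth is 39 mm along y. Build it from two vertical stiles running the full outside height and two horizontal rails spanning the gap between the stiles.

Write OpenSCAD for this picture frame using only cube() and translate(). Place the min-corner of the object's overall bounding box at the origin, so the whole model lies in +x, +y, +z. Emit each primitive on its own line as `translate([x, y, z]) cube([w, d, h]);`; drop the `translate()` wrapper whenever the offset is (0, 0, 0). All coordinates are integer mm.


cube([49, 39, 339]);
translate([387, 0, 0]) cube([49, 39, 339]);
translate([49, 0, 0]) cube([338, 39, 49]);
translate([49, 0, 290]) cube([338, 39, 49]);


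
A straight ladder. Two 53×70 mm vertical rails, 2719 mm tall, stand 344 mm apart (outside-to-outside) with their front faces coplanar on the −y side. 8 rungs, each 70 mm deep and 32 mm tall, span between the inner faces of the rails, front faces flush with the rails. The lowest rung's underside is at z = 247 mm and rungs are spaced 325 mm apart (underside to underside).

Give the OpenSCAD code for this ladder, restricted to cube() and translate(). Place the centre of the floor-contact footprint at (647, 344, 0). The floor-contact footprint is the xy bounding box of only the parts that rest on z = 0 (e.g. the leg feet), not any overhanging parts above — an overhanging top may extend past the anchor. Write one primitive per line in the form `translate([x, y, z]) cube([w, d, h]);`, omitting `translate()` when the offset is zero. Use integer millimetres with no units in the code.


// rung span = 344 - 2*53 = 238
// rung[k] z = 247 + k*325
translate([475, 309, 0]) cube([53, 70, 2719]);
translate([766, 309, 0]) cube([53, 70, 2719]);
translate([528, 309, 247]) cube([238, 70, 32]);
translate([528, 309, 572]) cube([238, 70, 32]);
translate([528, 309, 897]) cube([238, 70, 32]);
translate([528, 309, 1222]) cube([238, 70, 32]);
translate([528, 309, 1547]) cube([238, 70, 32]);
translate([528, 309, 1872]) cube([238, 70, 32]);
translate([528, 309, 2197]) cube([238, 70, 32]);
translate([528, 309, 2522]) cube([238, 70, 32]);


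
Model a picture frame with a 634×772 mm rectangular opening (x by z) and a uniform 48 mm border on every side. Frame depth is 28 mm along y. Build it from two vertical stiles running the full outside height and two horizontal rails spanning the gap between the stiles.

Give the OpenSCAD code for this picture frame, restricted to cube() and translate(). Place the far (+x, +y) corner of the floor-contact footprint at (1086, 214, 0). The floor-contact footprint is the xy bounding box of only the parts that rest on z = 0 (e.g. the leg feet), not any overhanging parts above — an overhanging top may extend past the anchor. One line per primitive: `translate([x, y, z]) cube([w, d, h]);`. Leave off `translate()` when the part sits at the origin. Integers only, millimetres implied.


translate([356, 186, 0]) cube([48, 28, 868]);
translate([1038, 186, 0]) cube([48, 28, 868]);
translate([404, 186, 0]) cube([634, 28, 48]);
translate([404, 186, 820]) cube([634, 28, 48]);


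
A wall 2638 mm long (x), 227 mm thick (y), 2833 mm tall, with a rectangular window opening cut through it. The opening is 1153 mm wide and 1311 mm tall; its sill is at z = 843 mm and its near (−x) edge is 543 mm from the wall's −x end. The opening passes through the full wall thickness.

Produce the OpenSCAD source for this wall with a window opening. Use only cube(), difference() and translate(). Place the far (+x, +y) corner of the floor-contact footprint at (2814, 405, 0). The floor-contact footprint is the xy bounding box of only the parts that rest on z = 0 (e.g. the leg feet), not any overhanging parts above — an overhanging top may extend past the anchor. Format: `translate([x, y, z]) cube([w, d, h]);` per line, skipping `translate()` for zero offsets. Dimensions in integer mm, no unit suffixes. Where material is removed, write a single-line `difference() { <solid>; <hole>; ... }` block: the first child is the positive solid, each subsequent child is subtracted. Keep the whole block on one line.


difference() { translate([176, 178, 0]) cube([2638, 227, 2833]); translate([719, 178, 843]) cube([1153, 227, 1311]); }


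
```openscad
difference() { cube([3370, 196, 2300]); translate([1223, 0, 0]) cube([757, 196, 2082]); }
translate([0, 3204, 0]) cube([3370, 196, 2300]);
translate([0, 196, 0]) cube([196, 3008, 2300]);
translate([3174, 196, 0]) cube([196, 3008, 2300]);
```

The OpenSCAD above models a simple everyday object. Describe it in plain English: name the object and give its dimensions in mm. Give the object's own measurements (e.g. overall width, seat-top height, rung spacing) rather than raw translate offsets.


A single room: four walls, each 2300 mm tall and 196 mm thick, enclosing an outside footprint 3370×3400 mm (x × y), no floor or roof. The front and back walls (−y and +y sides) run the full x-width; the side walls fit between their inner faces. A door opening 757 mm wide and 2082 mm tall is cut through the front wall from the floor up, its −x edge 1223 mm from the wall's −x end.


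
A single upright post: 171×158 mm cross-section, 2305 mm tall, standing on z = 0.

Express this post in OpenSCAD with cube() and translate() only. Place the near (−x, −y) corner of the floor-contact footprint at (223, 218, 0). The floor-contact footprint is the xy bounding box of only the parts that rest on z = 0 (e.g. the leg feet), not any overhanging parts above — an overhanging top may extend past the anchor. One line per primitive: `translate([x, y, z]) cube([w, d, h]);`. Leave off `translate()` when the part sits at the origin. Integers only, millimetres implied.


translate([223, 218, 0]) cube([171, 158, 2305]);


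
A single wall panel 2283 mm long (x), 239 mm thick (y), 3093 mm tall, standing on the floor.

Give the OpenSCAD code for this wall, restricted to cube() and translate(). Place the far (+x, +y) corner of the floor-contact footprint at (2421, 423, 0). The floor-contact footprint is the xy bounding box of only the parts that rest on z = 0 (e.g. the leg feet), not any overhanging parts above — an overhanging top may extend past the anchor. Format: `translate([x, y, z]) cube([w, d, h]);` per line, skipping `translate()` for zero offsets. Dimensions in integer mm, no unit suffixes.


translate([138, 184, 0]) cube([2283, 239, 3093]);


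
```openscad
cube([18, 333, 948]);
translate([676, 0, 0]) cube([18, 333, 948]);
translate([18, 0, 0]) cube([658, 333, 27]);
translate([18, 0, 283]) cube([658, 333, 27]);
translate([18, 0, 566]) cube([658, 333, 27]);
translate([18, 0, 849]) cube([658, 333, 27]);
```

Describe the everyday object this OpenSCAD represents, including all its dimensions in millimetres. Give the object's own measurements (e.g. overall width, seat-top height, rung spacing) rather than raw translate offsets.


An open bookshelf. Two side panels, each 18 mm thick, 333 mm deep and 948 mm tall, stand 694 mm apart (outside-to-outside). Between them sit 4 shelves, each 27 mm thick and 333 mm deep, spanning the full gap between the sides. The bottom shelf rests on the floor (its underside at z = 0) and the clear gap between one shelf's top and the next shelf's underside is 256 mm.
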